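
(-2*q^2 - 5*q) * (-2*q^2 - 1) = 4*q^4 + 10*q^3 + 2*q^2 + 5*q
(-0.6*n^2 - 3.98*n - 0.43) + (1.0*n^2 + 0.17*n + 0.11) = 0.4*n^2 - 3.81*n - 0.32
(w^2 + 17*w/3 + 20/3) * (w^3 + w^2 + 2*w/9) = w^5 + 20*w^4/3 + 113*w^3/9 + 214*w^2/27 + 40*w/27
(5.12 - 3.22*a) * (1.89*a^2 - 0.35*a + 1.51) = -6.0858*a^3 + 10.8038*a^2 - 6.6542*a + 7.7312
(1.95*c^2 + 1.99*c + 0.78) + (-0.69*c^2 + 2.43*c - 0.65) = 1.26*c^2 + 4.42*c + 0.13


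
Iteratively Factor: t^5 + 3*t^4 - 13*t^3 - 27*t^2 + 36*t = (t - 1)*(t^4 + 4*t^3 - 9*t^2 - 36*t) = (t - 1)*(t + 3)*(t^3 + t^2 - 12*t) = (t - 1)*(t + 3)*(t + 4)*(t^2 - 3*t) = (t - 3)*(t - 1)*(t + 3)*(t + 4)*(t)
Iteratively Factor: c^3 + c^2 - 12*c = (c + 4)*(c^2 - 3*c) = c*(c + 4)*(c - 3)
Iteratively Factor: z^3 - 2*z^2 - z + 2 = (z + 1)*(z^2 - 3*z + 2) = (z - 2)*(z + 1)*(z - 1)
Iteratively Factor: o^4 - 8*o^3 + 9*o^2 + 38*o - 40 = (o - 1)*(o^3 - 7*o^2 + 2*o + 40) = (o - 5)*(o - 1)*(o^2 - 2*o - 8) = (o - 5)*(o - 1)*(o + 2)*(o - 4)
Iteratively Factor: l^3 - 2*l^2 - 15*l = (l + 3)*(l^2 - 5*l) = l*(l + 3)*(l - 5)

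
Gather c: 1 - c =1 - c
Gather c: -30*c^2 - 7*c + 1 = -30*c^2 - 7*c + 1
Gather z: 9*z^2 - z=9*z^2 - z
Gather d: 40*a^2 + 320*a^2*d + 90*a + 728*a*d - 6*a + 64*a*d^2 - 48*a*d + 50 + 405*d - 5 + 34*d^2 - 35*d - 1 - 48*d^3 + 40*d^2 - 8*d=40*a^2 + 84*a - 48*d^3 + d^2*(64*a + 74) + d*(320*a^2 + 680*a + 362) + 44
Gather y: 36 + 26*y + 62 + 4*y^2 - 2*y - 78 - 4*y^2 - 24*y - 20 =0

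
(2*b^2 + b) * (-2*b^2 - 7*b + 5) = -4*b^4 - 16*b^3 + 3*b^2 + 5*b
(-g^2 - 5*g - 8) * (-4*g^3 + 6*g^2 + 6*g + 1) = 4*g^5 + 14*g^4 - 4*g^3 - 79*g^2 - 53*g - 8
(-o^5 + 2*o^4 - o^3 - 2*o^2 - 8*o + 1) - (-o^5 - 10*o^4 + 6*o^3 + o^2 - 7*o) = 12*o^4 - 7*o^3 - 3*o^2 - o + 1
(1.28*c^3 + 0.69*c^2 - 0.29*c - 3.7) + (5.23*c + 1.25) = 1.28*c^3 + 0.69*c^2 + 4.94*c - 2.45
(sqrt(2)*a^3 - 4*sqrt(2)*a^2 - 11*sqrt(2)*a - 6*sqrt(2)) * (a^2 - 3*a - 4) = sqrt(2)*a^5 - 7*sqrt(2)*a^4 - 3*sqrt(2)*a^3 + 43*sqrt(2)*a^2 + 62*sqrt(2)*a + 24*sqrt(2)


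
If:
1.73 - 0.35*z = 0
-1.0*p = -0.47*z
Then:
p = 2.32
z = 4.94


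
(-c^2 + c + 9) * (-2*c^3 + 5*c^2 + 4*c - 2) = 2*c^5 - 7*c^4 - 17*c^3 + 51*c^2 + 34*c - 18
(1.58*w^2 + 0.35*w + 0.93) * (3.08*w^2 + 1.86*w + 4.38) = 4.8664*w^4 + 4.0168*w^3 + 10.4358*w^2 + 3.2628*w + 4.0734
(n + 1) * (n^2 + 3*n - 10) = n^3 + 4*n^2 - 7*n - 10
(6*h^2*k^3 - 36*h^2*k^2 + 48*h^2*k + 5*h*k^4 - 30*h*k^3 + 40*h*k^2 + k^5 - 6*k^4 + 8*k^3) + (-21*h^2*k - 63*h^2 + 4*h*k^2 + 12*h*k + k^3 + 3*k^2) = 6*h^2*k^3 - 36*h^2*k^2 + 27*h^2*k - 63*h^2 + 5*h*k^4 - 30*h*k^3 + 44*h*k^2 + 12*h*k + k^5 - 6*k^4 + 9*k^3 + 3*k^2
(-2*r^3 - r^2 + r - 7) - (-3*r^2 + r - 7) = -2*r^3 + 2*r^2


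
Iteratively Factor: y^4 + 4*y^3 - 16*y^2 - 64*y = (y - 4)*(y^3 + 8*y^2 + 16*y) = (y - 4)*(y + 4)*(y^2 + 4*y) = y*(y - 4)*(y + 4)*(y + 4)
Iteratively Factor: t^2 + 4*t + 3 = (t + 1)*(t + 3)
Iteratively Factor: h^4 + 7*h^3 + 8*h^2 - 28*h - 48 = (h - 2)*(h^3 + 9*h^2 + 26*h + 24) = (h - 2)*(h + 4)*(h^2 + 5*h + 6) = (h - 2)*(h + 3)*(h + 4)*(h + 2)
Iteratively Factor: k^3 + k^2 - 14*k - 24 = (k + 3)*(k^2 - 2*k - 8) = (k + 2)*(k + 3)*(k - 4)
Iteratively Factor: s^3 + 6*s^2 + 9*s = (s + 3)*(s^2 + 3*s) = (s + 3)^2*(s)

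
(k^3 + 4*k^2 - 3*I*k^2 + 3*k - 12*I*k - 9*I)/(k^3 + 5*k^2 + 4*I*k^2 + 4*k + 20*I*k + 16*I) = (k^2 + 3*k*(1 - I) - 9*I)/(k^2 + 4*k*(1 + I) + 16*I)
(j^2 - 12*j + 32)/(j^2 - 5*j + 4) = (j - 8)/(j - 1)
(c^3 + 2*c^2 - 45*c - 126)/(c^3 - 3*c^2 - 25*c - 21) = (c + 6)/(c + 1)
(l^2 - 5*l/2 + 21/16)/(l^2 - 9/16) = (4*l - 7)/(4*l + 3)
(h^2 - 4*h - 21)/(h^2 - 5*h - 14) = (h + 3)/(h + 2)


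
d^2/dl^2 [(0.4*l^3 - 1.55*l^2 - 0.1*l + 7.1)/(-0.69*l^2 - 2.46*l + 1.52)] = (4.44089209850063e-16*l^5 + 1.33226762955019e-15*l^4 - 10.84704*l^3 - 1.55393999999999*l^2 - 77.22492*l - 92.9156)/(0.328509*l^6 + 3.513618*l^5 + 10.355796*l^4 - 0.593352000000003*l^3 - 22.812768*l^2 + 17.050752*l - 3.511808)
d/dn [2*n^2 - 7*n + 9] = 4*n - 7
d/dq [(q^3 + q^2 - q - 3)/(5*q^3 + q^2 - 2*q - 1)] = (-4*q^4 + 6*q^3 + 41*q^2 + 4*q - 5)/(25*q^6 + 10*q^5 - 19*q^4 - 14*q^3 + 2*q^2 + 4*q + 1)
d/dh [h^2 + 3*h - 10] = 2*h + 3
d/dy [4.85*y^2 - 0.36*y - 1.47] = 9.7*y - 0.36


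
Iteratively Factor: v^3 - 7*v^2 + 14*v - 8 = (v - 4)*(v^2 - 3*v + 2) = (v - 4)*(v - 2)*(v - 1)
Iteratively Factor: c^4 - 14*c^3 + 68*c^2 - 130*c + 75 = (c - 5)*(c^3 - 9*c^2 + 23*c - 15) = (c - 5)*(c - 1)*(c^2 - 8*c + 15) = (c - 5)*(c - 3)*(c - 1)*(c - 5)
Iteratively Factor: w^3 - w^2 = (w)*(w^2 - w) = w^2*(w - 1)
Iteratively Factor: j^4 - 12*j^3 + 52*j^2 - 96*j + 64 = (j - 2)*(j^3 - 10*j^2 + 32*j - 32) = (j - 4)*(j - 2)*(j^2 - 6*j + 8) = (j - 4)^2*(j - 2)*(j - 2)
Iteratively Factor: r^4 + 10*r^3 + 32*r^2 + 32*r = (r + 4)*(r^3 + 6*r^2 + 8*r) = r*(r + 4)*(r^2 + 6*r + 8) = r*(r + 4)^2*(r + 2)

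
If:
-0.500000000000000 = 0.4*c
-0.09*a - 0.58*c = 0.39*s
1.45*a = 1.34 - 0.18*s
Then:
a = 0.71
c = -1.25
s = 1.69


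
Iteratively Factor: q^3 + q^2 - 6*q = (q)*(q^2 + q - 6) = q*(q - 2)*(q + 3)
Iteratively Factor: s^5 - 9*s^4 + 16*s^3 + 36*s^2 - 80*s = (s - 5)*(s^4 - 4*s^3 - 4*s^2 + 16*s) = (s - 5)*(s - 4)*(s^3 - 4*s) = (s - 5)*(s - 4)*(s - 2)*(s^2 + 2*s) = s*(s - 5)*(s - 4)*(s - 2)*(s + 2)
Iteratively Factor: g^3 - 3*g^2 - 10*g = (g + 2)*(g^2 - 5*g) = g*(g + 2)*(g - 5)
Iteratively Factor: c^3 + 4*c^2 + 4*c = (c + 2)*(c^2 + 2*c) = c*(c + 2)*(c + 2)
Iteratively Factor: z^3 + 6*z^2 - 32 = (z + 4)*(z^2 + 2*z - 8) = (z - 2)*(z + 4)*(z + 4)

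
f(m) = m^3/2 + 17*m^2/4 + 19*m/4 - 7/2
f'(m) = 3*m^2/2 + 17*m/2 + 19/4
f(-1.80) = -1.20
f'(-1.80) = -5.69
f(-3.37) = 9.62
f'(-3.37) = -6.86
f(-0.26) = -4.46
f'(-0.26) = 2.64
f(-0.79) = -4.85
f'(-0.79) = -1.03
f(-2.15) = 0.96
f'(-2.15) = -6.59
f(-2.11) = 0.70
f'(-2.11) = -6.51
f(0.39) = -0.97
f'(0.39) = 8.29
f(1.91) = 24.56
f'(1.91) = 26.46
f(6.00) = 286.00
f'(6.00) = 109.75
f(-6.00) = 13.00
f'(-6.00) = 7.75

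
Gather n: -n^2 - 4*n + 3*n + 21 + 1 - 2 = -n^2 - n + 20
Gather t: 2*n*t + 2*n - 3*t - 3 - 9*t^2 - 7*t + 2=2*n - 9*t^2 + t*(2*n - 10) - 1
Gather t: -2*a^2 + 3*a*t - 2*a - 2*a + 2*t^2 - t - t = -2*a^2 - 4*a + 2*t^2 + t*(3*a - 2)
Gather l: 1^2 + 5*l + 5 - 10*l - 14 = -5*l - 8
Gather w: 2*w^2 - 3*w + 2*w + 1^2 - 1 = 2*w^2 - w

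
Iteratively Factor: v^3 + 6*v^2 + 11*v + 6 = (v + 2)*(v^2 + 4*v + 3) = (v + 1)*(v + 2)*(v + 3)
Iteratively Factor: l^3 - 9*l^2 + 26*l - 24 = (l - 3)*(l^2 - 6*l + 8) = (l - 3)*(l - 2)*(l - 4)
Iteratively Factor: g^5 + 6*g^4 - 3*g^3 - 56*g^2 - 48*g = (g + 4)*(g^4 + 2*g^3 - 11*g^2 - 12*g) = (g + 4)^2*(g^3 - 2*g^2 - 3*g) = g*(g + 4)^2*(g^2 - 2*g - 3) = g*(g - 3)*(g + 4)^2*(g + 1)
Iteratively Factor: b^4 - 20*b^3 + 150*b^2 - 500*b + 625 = (b - 5)*(b^3 - 15*b^2 + 75*b - 125) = (b - 5)^2*(b^2 - 10*b + 25) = (b - 5)^3*(b - 5)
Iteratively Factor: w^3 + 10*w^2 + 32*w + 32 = (w + 4)*(w^2 + 6*w + 8) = (w + 4)^2*(w + 2)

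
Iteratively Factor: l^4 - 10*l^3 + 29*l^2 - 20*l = (l - 5)*(l^3 - 5*l^2 + 4*l) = (l - 5)*(l - 4)*(l^2 - l) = (l - 5)*(l - 4)*(l - 1)*(l)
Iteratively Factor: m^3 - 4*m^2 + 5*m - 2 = (m - 1)*(m^2 - 3*m + 2) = (m - 1)^2*(m - 2)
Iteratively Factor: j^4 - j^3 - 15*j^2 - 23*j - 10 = (j + 2)*(j^3 - 3*j^2 - 9*j - 5) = (j - 5)*(j + 2)*(j^2 + 2*j + 1) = (j - 5)*(j + 1)*(j + 2)*(j + 1)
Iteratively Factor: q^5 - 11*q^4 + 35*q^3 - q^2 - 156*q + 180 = (q - 2)*(q^4 - 9*q^3 + 17*q^2 + 33*q - 90) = (q - 3)*(q - 2)*(q^3 - 6*q^2 - q + 30) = (q - 3)*(q - 2)*(q + 2)*(q^2 - 8*q + 15) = (q - 3)^2*(q - 2)*(q + 2)*(q - 5)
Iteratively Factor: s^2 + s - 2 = (s + 2)*(s - 1)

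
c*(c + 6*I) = c^2 + 6*I*c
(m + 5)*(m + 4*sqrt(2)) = m^2 + 5*m + 4*sqrt(2)*m + 20*sqrt(2)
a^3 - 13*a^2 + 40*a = a*(a - 8)*(a - 5)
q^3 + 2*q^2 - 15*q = q*(q - 3)*(q + 5)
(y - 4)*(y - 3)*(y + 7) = y^3 - 37*y + 84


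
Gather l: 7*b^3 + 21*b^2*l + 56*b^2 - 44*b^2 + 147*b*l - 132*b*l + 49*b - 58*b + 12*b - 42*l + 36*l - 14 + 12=7*b^3 + 12*b^2 + 3*b + l*(21*b^2 + 15*b - 6) - 2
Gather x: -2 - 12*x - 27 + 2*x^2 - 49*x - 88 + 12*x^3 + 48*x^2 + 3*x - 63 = 12*x^3 + 50*x^2 - 58*x - 180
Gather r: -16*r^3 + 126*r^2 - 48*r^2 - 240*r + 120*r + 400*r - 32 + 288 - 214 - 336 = -16*r^3 + 78*r^2 + 280*r - 294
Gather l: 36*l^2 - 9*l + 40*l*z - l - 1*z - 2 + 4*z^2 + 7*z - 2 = 36*l^2 + l*(40*z - 10) + 4*z^2 + 6*z - 4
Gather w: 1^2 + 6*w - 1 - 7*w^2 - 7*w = -7*w^2 - w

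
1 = 1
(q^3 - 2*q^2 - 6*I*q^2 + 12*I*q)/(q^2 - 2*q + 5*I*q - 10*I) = q*(q - 6*I)/(q + 5*I)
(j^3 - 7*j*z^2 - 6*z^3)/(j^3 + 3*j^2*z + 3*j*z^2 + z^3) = (j^2 - j*z - 6*z^2)/(j^2 + 2*j*z + z^2)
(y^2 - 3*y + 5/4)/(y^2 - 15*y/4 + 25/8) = 2*(2*y - 1)/(4*y - 5)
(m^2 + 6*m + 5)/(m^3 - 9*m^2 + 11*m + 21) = (m + 5)/(m^2 - 10*m + 21)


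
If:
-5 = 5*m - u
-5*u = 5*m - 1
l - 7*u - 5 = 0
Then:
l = 12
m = -4/5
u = 1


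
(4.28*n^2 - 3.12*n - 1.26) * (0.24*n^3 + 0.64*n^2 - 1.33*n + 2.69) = 1.0272*n^5 + 1.9904*n^4 - 7.9916*n^3 + 14.8564*n^2 - 6.717*n - 3.3894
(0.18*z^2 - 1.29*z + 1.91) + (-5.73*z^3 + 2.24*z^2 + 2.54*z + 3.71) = -5.73*z^3 + 2.42*z^2 + 1.25*z + 5.62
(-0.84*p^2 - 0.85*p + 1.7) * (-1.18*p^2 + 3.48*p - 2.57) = 0.9912*p^4 - 1.9202*p^3 - 2.8052*p^2 + 8.1005*p - 4.369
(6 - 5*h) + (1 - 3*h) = 7 - 8*h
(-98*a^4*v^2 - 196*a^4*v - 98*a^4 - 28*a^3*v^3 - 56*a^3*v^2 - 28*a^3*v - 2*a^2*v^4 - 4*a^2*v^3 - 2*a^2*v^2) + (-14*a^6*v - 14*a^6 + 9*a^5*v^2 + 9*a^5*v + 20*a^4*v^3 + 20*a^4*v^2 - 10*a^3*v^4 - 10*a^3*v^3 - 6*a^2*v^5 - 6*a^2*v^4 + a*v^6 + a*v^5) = -14*a^6*v - 14*a^6 + 9*a^5*v^2 + 9*a^5*v + 20*a^4*v^3 - 78*a^4*v^2 - 196*a^4*v - 98*a^4 - 10*a^3*v^4 - 38*a^3*v^3 - 56*a^3*v^2 - 28*a^3*v - 6*a^2*v^5 - 8*a^2*v^4 - 4*a^2*v^3 - 2*a^2*v^2 + a*v^6 + a*v^5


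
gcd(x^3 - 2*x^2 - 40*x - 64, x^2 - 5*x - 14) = x + 2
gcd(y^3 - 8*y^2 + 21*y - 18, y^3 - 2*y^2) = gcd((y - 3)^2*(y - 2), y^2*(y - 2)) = y - 2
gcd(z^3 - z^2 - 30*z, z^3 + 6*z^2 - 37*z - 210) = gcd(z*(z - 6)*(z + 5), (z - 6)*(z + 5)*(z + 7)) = z^2 - z - 30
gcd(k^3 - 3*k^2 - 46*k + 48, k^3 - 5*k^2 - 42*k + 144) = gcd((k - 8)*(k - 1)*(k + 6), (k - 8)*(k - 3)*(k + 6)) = k^2 - 2*k - 48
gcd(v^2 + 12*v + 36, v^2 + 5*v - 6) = v + 6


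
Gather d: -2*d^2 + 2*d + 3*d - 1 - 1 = -2*d^2 + 5*d - 2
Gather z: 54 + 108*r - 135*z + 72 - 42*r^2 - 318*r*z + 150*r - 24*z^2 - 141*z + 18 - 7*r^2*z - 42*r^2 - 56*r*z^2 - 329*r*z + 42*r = -84*r^2 + 300*r + z^2*(-56*r - 24) + z*(-7*r^2 - 647*r - 276) + 144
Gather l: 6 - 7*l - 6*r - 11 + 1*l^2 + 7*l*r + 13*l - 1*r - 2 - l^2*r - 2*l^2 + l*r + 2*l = l^2*(-r - 1) + l*(8*r + 8) - 7*r - 7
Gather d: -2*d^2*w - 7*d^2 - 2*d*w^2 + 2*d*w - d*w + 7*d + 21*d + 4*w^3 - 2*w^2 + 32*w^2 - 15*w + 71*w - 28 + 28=d^2*(-2*w - 7) + d*(-2*w^2 + w + 28) + 4*w^3 + 30*w^2 + 56*w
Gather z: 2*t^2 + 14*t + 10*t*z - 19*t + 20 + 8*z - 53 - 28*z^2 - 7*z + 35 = 2*t^2 - 5*t - 28*z^2 + z*(10*t + 1) + 2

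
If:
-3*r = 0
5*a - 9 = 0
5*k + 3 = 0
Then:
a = 9/5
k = -3/5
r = 0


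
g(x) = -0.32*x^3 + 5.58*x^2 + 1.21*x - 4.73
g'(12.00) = -3.11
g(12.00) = 260.35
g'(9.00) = 23.89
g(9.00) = 224.86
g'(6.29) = 33.42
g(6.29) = 144.01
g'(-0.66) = -6.57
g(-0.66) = -3.01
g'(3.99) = 30.46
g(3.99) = 68.61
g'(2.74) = 24.58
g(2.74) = 33.90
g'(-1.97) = -24.50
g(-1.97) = 16.99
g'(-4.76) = -73.66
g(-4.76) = 150.45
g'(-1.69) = -20.39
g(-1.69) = 10.71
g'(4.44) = 31.84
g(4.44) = 82.64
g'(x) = -0.96*x^2 + 11.16*x + 1.21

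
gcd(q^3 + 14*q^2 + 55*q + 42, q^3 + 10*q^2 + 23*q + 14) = q^2 + 8*q + 7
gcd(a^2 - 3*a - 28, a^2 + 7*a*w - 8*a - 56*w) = 1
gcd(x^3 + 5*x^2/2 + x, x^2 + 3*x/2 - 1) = x + 2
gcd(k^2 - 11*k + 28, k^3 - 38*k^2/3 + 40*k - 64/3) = k - 4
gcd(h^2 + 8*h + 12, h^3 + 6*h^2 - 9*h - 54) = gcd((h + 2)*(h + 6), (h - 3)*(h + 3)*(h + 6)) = h + 6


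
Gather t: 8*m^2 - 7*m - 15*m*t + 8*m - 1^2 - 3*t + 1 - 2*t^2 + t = 8*m^2 + m - 2*t^2 + t*(-15*m - 2)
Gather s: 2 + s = s + 2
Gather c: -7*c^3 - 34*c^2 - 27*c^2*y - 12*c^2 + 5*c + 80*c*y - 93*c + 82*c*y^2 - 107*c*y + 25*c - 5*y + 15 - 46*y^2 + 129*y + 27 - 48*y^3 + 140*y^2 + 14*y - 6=-7*c^3 + c^2*(-27*y - 46) + c*(82*y^2 - 27*y - 63) - 48*y^3 + 94*y^2 + 138*y + 36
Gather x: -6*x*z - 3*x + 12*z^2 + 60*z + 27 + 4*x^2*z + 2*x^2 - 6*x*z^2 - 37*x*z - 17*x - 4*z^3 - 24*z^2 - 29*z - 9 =x^2*(4*z + 2) + x*(-6*z^2 - 43*z - 20) - 4*z^3 - 12*z^2 + 31*z + 18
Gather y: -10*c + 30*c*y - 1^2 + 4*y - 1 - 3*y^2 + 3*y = -10*c - 3*y^2 + y*(30*c + 7) - 2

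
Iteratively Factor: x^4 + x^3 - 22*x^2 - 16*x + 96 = (x + 3)*(x^3 - 2*x^2 - 16*x + 32) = (x + 3)*(x + 4)*(x^2 - 6*x + 8) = (x - 2)*(x + 3)*(x + 4)*(x - 4)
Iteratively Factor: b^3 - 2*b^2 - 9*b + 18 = (b - 2)*(b^2 - 9) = (b - 2)*(b + 3)*(b - 3)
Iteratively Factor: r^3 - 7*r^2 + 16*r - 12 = (r - 3)*(r^2 - 4*r + 4) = (r - 3)*(r - 2)*(r - 2)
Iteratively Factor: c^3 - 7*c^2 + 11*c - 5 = (c - 1)*(c^2 - 6*c + 5) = (c - 5)*(c - 1)*(c - 1)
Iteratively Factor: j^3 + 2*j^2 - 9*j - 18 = (j + 2)*(j^2 - 9) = (j + 2)*(j + 3)*(j - 3)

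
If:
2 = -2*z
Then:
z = -1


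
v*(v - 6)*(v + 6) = v^3 - 36*v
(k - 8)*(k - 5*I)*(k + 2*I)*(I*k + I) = I*k^4 + 3*k^3 - 7*I*k^3 - 21*k^2 + 2*I*k^2 - 24*k - 70*I*k - 80*I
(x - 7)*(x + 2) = x^2 - 5*x - 14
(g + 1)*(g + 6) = g^2 + 7*g + 6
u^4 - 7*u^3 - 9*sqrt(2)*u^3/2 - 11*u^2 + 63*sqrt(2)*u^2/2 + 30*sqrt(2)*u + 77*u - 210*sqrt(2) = (u - 7)*(u - 5*sqrt(2))*(u - 3*sqrt(2)/2)*(u + 2*sqrt(2))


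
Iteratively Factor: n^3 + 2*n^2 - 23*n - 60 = (n - 5)*(n^2 + 7*n + 12) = (n - 5)*(n + 4)*(n + 3)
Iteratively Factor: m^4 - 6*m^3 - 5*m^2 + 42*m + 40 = (m + 2)*(m^3 - 8*m^2 + 11*m + 20) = (m - 5)*(m + 2)*(m^2 - 3*m - 4) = (m - 5)*(m - 4)*(m + 2)*(m + 1)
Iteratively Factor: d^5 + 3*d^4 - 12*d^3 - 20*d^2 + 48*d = (d + 3)*(d^4 - 12*d^2 + 16*d) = (d + 3)*(d + 4)*(d^3 - 4*d^2 + 4*d) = (d - 2)*(d + 3)*(d + 4)*(d^2 - 2*d) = (d - 2)^2*(d + 3)*(d + 4)*(d)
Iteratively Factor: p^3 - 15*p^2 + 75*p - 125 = (p - 5)*(p^2 - 10*p + 25) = (p - 5)^2*(p - 5)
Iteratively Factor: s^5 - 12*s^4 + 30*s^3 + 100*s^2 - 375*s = (s - 5)*(s^4 - 7*s^3 - 5*s^2 + 75*s) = (s - 5)^2*(s^3 - 2*s^2 - 15*s) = s*(s - 5)^2*(s^2 - 2*s - 15) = s*(s - 5)^3*(s + 3)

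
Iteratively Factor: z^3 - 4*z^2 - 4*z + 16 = (z + 2)*(z^2 - 6*z + 8) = (z - 2)*(z + 2)*(z - 4)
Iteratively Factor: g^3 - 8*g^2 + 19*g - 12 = (g - 1)*(g^2 - 7*g + 12) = (g - 3)*(g - 1)*(g - 4)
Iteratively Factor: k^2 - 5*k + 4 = (k - 1)*(k - 4)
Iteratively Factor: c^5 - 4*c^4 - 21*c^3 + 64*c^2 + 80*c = (c + 1)*(c^4 - 5*c^3 - 16*c^2 + 80*c) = (c - 5)*(c + 1)*(c^3 - 16*c) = (c - 5)*(c - 4)*(c + 1)*(c^2 + 4*c) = c*(c - 5)*(c - 4)*(c + 1)*(c + 4)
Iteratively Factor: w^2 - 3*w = (w)*(w - 3)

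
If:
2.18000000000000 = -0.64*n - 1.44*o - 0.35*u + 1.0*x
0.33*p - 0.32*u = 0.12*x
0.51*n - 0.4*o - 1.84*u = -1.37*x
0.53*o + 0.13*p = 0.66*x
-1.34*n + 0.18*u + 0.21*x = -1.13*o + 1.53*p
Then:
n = -0.24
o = -3.11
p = -2.70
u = -1.65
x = -3.03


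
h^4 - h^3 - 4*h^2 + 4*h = h*(h - 2)*(h - 1)*(h + 2)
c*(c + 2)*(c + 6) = c^3 + 8*c^2 + 12*c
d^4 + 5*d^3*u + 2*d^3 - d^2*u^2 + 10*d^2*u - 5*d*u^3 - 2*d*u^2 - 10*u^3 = (d + 2)*(d - u)*(d + u)*(d + 5*u)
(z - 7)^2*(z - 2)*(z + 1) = z^4 - 15*z^3 + 61*z^2 - 21*z - 98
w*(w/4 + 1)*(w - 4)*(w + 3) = w^4/4 + 3*w^3/4 - 4*w^2 - 12*w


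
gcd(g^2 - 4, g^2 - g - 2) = g - 2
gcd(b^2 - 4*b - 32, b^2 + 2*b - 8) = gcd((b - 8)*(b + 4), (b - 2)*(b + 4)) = b + 4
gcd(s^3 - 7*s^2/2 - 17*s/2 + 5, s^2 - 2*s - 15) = s - 5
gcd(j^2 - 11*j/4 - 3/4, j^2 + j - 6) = 1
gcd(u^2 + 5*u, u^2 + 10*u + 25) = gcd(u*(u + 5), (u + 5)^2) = u + 5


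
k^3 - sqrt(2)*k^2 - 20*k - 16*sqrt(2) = (k - 4*sqrt(2))*(k + sqrt(2))*(k + 2*sqrt(2))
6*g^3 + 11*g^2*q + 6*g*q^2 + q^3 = (g + q)*(2*g + q)*(3*g + q)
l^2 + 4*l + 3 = (l + 1)*(l + 3)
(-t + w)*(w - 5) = -t*w + 5*t + w^2 - 5*w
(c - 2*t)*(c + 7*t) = c^2 + 5*c*t - 14*t^2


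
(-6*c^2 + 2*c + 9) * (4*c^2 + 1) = -24*c^4 + 8*c^3 + 30*c^2 + 2*c + 9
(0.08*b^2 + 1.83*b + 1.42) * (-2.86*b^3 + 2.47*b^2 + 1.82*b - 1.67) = -0.2288*b^5 - 5.0362*b^4 + 0.604500000000001*b^3 + 6.7044*b^2 - 0.4717*b - 2.3714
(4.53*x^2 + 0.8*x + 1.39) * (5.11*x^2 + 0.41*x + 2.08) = 23.1483*x^4 + 5.9453*x^3 + 16.8533*x^2 + 2.2339*x + 2.8912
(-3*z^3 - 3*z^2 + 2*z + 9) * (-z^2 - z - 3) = 3*z^5 + 6*z^4 + 10*z^3 - 2*z^2 - 15*z - 27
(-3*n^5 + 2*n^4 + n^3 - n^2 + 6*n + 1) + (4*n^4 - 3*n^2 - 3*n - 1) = -3*n^5 + 6*n^4 + n^3 - 4*n^2 + 3*n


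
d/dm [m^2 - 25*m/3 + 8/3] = 2*m - 25/3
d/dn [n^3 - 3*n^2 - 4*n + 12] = 3*n^2 - 6*n - 4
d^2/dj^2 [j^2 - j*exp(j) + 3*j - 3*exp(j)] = -j*exp(j) - 5*exp(j) + 2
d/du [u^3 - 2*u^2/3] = u*(9*u - 4)/3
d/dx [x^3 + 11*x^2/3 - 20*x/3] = 3*x^2 + 22*x/3 - 20/3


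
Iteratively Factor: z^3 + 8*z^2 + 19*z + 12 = (z + 1)*(z^2 + 7*z + 12) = (z + 1)*(z + 4)*(z + 3)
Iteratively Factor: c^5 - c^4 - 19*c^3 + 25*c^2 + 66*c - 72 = (c - 3)*(c^4 + 2*c^3 - 13*c^2 - 14*c + 24) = (c - 3)^2*(c^3 + 5*c^2 + 2*c - 8) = (c - 3)^2*(c + 2)*(c^2 + 3*c - 4) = (c - 3)^2*(c - 1)*(c + 2)*(c + 4)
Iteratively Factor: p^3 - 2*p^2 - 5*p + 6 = (p - 1)*(p^2 - p - 6) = (p - 3)*(p - 1)*(p + 2)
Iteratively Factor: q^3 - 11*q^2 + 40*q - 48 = (q - 3)*(q^2 - 8*q + 16) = (q - 4)*(q - 3)*(q - 4)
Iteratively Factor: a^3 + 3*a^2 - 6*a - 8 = (a - 2)*(a^2 + 5*a + 4) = (a - 2)*(a + 4)*(a + 1)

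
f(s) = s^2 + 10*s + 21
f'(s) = 2*s + 10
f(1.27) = 35.31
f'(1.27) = 12.54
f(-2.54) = 2.05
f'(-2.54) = 4.92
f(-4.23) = -3.41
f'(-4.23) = 1.54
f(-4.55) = -3.80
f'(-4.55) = 0.90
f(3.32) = 65.22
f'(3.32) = 16.64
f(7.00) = 140.00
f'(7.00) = 24.00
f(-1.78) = 6.37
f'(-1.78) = 6.44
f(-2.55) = 2.00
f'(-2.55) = 4.90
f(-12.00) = 45.00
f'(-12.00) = -14.00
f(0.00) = 21.00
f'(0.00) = 10.00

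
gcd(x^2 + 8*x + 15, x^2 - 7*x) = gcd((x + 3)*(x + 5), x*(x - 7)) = 1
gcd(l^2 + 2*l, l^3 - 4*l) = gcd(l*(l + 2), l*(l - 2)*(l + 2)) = l^2 + 2*l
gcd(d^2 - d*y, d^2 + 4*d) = d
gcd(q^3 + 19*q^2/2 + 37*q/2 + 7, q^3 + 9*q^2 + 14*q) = q^2 + 9*q + 14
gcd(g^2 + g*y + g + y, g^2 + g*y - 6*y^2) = 1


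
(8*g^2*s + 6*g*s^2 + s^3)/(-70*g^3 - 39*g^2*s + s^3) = s*(4*g + s)/(-35*g^2 - 2*g*s + s^2)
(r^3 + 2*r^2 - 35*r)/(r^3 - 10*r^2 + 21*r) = (r^2 + 2*r - 35)/(r^2 - 10*r + 21)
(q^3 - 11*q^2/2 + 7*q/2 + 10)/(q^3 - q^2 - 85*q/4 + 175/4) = 2*(q^2 - 3*q - 4)/(2*q^2 + 3*q - 35)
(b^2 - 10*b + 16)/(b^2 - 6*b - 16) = (b - 2)/(b + 2)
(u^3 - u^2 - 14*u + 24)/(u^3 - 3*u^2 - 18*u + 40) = (u - 3)/(u - 5)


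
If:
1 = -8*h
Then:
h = -1/8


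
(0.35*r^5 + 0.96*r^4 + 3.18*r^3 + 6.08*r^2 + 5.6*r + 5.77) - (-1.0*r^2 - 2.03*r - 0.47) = 0.35*r^5 + 0.96*r^4 + 3.18*r^3 + 7.08*r^2 + 7.63*r + 6.24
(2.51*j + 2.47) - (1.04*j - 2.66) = 1.47*j + 5.13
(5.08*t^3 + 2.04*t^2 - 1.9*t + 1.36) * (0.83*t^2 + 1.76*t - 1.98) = 4.2164*t^5 + 10.634*t^4 - 8.045*t^3 - 6.2544*t^2 + 6.1556*t - 2.6928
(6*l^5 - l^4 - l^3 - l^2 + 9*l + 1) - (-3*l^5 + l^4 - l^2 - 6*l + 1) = 9*l^5 - 2*l^4 - l^3 + 15*l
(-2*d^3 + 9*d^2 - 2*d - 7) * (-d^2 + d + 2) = 2*d^5 - 11*d^4 + 7*d^3 + 23*d^2 - 11*d - 14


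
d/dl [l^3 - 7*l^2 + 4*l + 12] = 3*l^2 - 14*l + 4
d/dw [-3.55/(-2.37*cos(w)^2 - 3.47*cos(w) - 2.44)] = (16.827*cos(w) + 12.3185)*sin(w)/(2.37*cos(w)^2 + 3.47*cos(w) + 2.44)^2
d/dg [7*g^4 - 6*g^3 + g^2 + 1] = 2*g*(14*g^2 - 9*g + 1)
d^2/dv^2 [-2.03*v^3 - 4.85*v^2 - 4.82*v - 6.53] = -12.18*v - 9.7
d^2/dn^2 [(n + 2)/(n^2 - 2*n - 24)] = 2*(-3*n*(-n^2 + 2*n + 24) - 4*(n - 1)^2*(n + 2))/(-n^2 + 2*n + 24)^3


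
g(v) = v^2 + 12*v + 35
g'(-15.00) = -18.00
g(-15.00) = 80.00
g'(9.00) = 30.00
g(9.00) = 224.00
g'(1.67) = 15.34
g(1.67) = 57.83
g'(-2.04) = 7.92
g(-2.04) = 14.68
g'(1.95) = 15.90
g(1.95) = 62.20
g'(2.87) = 17.74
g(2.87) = 77.68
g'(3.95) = 19.90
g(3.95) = 98.00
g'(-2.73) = 6.54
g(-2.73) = 9.69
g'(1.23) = 14.46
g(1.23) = 51.27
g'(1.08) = 14.16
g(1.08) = 49.13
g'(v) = 2*v + 12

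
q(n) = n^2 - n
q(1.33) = 0.44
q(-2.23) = 7.20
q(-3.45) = 15.35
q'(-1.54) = -4.08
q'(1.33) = 1.66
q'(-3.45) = -7.90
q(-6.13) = 43.71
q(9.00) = 72.00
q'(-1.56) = -4.12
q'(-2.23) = -5.46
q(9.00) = 72.00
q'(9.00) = 17.00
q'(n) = 2*n - 1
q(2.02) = 2.06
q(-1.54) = 3.91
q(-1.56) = 3.99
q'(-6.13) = -13.26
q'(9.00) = 17.00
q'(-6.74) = -14.48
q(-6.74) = 52.17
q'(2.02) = 3.04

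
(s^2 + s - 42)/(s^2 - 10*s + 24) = (s + 7)/(s - 4)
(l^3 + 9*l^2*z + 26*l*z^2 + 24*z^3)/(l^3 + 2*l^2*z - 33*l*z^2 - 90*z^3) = (-l^2 - 6*l*z - 8*z^2)/(-l^2 + l*z + 30*z^2)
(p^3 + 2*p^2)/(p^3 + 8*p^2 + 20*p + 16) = p^2/(p^2 + 6*p + 8)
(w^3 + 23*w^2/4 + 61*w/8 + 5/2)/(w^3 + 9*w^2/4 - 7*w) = (8*w^2 + 14*w + 5)/(2*w*(4*w - 7))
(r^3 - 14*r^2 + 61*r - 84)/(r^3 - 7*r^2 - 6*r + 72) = (r^2 - 10*r + 21)/(r^2 - 3*r - 18)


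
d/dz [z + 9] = 1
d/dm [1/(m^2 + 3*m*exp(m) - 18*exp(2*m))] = (-3*m*exp(m) - 2*m + 36*exp(2*m) - 3*exp(m))/(m^2 + 3*m*exp(m) - 18*exp(2*m))^2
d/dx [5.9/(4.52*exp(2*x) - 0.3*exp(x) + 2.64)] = (1.77 - 53.336*exp(x))*exp(x)/(4.52*exp(2*x) - 0.3*exp(x) + 2.64)^2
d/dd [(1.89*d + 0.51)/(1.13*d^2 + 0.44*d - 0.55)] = (2.1357*d^2 + 0.8316*d - (1.89*d + 0.51)*(2.26*d + 0.44) - 1.0395)/(1.13*d^2 + 0.44*d - 0.55)^2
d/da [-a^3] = -3*a^2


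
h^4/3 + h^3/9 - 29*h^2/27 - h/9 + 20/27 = (h/3 + 1/3)*(h - 4/3)*(h - 1)*(h + 5/3)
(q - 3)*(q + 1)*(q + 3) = q^3 + q^2 - 9*q - 9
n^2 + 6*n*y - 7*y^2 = (n - y)*(n + 7*y)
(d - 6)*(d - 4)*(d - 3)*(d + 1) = d^4 - 12*d^3 + 41*d^2 - 18*d - 72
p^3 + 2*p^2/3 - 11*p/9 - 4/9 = (p - 1)*(p + 1/3)*(p + 4/3)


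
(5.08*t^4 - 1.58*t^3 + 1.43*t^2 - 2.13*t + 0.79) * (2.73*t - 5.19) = 13.8684*t^5 - 30.6786*t^4 + 12.1041*t^3 - 13.2366*t^2 + 13.2114*t - 4.1001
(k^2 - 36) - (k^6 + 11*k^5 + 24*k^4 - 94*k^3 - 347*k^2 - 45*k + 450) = -k^6 - 11*k^5 - 24*k^4 + 94*k^3 + 348*k^2 + 45*k - 486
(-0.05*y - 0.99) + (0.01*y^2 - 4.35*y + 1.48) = 0.01*y^2 - 4.4*y + 0.49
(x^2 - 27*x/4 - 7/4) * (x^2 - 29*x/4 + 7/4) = x^4 - 14*x^3 + 783*x^2/16 + 7*x/8 - 49/16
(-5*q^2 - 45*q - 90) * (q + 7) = -5*q^3 - 80*q^2 - 405*q - 630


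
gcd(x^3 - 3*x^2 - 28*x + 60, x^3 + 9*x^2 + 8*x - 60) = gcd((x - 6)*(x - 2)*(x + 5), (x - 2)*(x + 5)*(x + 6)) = x^2 + 3*x - 10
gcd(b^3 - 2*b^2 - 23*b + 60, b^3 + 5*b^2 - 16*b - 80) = b^2 + b - 20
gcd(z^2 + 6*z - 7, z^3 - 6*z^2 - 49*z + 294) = z + 7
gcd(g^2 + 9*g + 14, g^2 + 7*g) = g + 7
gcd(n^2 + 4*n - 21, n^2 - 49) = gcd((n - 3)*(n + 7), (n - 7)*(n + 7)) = n + 7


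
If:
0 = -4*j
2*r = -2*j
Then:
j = 0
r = 0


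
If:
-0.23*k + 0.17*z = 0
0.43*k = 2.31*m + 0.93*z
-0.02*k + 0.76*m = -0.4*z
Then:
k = 0.00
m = 0.00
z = 0.00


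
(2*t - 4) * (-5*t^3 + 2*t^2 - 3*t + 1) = -10*t^4 + 24*t^3 - 14*t^2 + 14*t - 4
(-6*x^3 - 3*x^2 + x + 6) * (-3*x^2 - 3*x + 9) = 18*x^5 + 27*x^4 - 48*x^3 - 48*x^2 - 9*x + 54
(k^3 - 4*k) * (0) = 0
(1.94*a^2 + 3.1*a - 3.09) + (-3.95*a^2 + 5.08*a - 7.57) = -2.01*a^2 + 8.18*a - 10.66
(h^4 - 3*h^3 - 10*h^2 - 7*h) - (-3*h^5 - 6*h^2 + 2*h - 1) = 3*h^5 + h^4 - 3*h^3 - 4*h^2 - 9*h + 1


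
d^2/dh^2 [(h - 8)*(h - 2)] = 2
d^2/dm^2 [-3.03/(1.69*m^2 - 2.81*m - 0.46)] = (-17.307966*m^2 + 28.778334*m + 3.03*(3.38*m - 2.81)*(6.76*m - 5.62) + 4.711044)/(-1.69*m^2 + 2.81*m + 0.46)^3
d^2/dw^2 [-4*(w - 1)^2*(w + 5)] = -24*w - 24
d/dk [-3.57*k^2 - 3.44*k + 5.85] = -7.14*k - 3.44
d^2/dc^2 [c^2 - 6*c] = 2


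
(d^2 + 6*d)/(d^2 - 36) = d/(d - 6)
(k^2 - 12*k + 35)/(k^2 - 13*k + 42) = (k - 5)/(k - 6)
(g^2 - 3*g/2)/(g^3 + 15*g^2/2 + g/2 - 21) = g/(g^2 + 9*g + 14)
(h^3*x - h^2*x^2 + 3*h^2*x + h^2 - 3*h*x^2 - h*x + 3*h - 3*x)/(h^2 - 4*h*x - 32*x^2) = (-h^3*x + h^2*x^2 - 3*h^2*x - h^2 + 3*h*x^2 + h*x - 3*h + 3*x)/(-h^2 + 4*h*x + 32*x^2)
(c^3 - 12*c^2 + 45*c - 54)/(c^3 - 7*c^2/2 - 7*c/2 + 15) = 2*(c^2 - 9*c + 18)/(2*c^2 - c - 10)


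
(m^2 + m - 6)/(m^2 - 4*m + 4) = (m + 3)/(m - 2)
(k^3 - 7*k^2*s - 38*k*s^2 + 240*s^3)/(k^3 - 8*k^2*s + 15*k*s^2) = (-k^2 + 2*k*s + 48*s^2)/(k*(-k + 3*s))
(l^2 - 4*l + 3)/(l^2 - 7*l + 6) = (l - 3)/(l - 6)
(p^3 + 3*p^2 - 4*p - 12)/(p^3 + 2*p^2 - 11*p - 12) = (p^3 + 3*p^2 - 4*p - 12)/(p^3 + 2*p^2 - 11*p - 12)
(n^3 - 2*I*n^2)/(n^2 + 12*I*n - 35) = n^2*(n - 2*I)/(n^2 + 12*I*n - 35)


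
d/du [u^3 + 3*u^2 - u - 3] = 3*u^2 + 6*u - 1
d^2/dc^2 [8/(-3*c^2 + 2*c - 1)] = 16*(9*c^2 - 6*c - 4*(3*c - 1)^2 + 3)/(3*c^2 - 2*c + 1)^3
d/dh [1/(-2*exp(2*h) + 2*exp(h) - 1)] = (4*exp(h) - 2)*exp(h)/(2*exp(2*h) - 2*exp(h) + 1)^2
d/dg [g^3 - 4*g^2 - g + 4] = 3*g^2 - 8*g - 1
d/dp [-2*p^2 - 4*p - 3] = -4*p - 4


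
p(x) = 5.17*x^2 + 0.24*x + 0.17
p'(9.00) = 93.30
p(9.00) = 421.10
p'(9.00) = 93.30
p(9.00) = 421.10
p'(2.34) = 24.44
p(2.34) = 29.04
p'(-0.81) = -8.14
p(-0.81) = 3.37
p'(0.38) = 4.17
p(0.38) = 1.01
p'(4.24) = 44.08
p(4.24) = 94.13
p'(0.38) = 4.17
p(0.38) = 1.01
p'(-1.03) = -10.41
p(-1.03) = 5.41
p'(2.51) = 26.19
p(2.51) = 33.34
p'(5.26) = 54.63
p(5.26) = 144.47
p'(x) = 10.34*x + 0.24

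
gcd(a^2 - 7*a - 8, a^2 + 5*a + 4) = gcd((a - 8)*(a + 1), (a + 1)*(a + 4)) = a + 1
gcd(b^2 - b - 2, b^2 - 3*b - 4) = b + 1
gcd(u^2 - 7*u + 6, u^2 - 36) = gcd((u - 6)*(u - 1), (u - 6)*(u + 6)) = u - 6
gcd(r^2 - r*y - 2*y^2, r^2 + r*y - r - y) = r + y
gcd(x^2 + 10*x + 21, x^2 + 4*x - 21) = x + 7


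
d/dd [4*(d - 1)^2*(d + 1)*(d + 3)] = 16*d^3 + 24*d^2 - 32*d - 8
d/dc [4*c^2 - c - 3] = 8*c - 1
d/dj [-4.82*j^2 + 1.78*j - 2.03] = 1.78 - 9.64*j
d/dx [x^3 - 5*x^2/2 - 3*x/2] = 3*x^2 - 5*x - 3/2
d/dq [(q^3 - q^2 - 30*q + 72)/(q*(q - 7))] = (q^4 - 14*q^3 + 37*q^2 - 144*q + 504)/(q^2*(q^2 - 14*q + 49))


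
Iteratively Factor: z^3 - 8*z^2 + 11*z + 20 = (z + 1)*(z^2 - 9*z + 20) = (z - 4)*(z + 1)*(z - 5)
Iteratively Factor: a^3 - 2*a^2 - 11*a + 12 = (a - 1)*(a^2 - a - 12) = (a - 4)*(a - 1)*(a + 3)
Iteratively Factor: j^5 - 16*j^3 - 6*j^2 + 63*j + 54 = (j - 3)*(j^4 + 3*j^3 - 7*j^2 - 27*j - 18) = (j - 3)^2*(j^3 + 6*j^2 + 11*j + 6) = (j - 3)^2*(j + 1)*(j^2 + 5*j + 6) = (j - 3)^2*(j + 1)*(j + 2)*(j + 3)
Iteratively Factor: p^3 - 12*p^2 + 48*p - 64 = (p - 4)*(p^2 - 8*p + 16) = (p - 4)^2*(p - 4)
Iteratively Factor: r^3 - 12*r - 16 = (r + 2)*(r^2 - 2*r - 8) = (r - 4)*(r + 2)*(r + 2)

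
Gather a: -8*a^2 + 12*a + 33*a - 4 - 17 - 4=-8*a^2 + 45*a - 25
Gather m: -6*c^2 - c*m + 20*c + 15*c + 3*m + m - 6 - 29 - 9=-6*c^2 + 35*c + m*(4 - c) - 44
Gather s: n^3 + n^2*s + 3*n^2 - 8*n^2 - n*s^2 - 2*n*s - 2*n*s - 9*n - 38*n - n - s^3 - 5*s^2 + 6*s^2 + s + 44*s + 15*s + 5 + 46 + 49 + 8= n^3 - 5*n^2 - 48*n - s^3 + s^2*(1 - n) + s*(n^2 - 4*n + 60) + 108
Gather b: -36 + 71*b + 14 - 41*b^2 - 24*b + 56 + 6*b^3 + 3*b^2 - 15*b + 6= 6*b^3 - 38*b^2 + 32*b + 40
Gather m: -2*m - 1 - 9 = -2*m - 10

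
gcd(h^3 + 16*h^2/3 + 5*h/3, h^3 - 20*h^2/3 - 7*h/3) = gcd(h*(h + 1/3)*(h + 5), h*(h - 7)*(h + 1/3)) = h^2 + h/3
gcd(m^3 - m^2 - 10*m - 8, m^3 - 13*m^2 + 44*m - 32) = m - 4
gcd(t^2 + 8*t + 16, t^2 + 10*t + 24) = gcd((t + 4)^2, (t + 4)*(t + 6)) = t + 4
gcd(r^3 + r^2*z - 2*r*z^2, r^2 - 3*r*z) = r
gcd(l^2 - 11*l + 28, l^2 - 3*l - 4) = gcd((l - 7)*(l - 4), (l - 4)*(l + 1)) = l - 4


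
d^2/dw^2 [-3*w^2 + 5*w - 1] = -6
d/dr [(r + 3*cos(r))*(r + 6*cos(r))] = -9*r*sin(r) + 2*r - 18*sin(2*r) + 9*cos(r)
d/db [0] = 0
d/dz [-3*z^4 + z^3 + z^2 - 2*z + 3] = -12*z^3 + 3*z^2 + 2*z - 2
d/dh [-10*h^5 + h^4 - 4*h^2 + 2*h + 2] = -50*h^4 + 4*h^3 - 8*h + 2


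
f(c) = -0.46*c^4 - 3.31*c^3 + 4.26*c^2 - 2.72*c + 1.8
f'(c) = -1.84*c^3 - 9.93*c^2 + 8.52*c - 2.72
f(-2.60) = 74.83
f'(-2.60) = -59.66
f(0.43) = 1.14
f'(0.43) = -1.04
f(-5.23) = 261.90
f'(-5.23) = -55.67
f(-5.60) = 279.53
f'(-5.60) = -38.70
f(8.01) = -3341.35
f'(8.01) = -1517.20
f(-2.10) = 48.01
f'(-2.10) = -47.36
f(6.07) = -1222.50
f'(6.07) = -728.39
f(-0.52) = 4.80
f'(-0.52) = -9.58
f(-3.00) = 100.41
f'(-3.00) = -67.97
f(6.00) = -1172.28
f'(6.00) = -706.52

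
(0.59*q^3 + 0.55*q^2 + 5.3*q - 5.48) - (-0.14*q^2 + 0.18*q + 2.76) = 0.59*q^3 + 0.69*q^2 + 5.12*q - 8.24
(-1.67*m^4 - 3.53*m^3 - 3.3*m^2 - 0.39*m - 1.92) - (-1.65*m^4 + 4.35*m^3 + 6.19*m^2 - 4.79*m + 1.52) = -0.02*m^4 - 7.88*m^3 - 9.49*m^2 + 4.4*m - 3.44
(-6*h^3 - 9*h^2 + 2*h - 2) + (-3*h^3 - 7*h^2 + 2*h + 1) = -9*h^3 - 16*h^2 + 4*h - 1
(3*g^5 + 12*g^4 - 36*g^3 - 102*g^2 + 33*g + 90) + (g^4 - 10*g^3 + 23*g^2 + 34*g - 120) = 3*g^5 + 13*g^4 - 46*g^3 - 79*g^2 + 67*g - 30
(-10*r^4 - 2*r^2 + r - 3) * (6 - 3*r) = 30*r^5 - 60*r^4 + 6*r^3 - 15*r^2 + 15*r - 18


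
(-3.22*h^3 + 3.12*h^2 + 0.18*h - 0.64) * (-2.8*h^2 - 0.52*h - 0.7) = 9.016*h^5 - 7.0616*h^4 + 0.1276*h^3 - 0.4856*h^2 + 0.2068*h + 0.448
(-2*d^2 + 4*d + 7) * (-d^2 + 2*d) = 2*d^4 - 8*d^3 + d^2 + 14*d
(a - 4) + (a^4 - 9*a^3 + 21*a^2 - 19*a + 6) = a^4 - 9*a^3 + 21*a^2 - 18*a + 2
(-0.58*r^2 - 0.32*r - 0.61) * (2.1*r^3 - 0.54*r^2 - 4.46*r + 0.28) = -1.218*r^5 - 0.3588*r^4 + 1.4786*r^3 + 1.5942*r^2 + 2.631*r - 0.1708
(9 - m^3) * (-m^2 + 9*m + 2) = m^5 - 9*m^4 - 2*m^3 - 9*m^2 + 81*m + 18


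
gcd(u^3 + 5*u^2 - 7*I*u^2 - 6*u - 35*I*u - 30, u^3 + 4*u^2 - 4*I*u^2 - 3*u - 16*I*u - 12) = u - I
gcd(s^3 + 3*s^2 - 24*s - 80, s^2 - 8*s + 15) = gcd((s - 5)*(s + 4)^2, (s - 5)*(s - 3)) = s - 5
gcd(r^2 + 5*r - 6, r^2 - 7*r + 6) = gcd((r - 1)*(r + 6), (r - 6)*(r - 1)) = r - 1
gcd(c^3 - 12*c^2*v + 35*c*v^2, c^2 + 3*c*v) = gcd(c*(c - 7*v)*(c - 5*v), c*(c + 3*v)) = c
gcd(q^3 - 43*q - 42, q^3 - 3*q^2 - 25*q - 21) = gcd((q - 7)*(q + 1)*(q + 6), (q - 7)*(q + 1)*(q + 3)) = q^2 - 6*q - 7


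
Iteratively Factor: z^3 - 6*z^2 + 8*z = (z - 4)*(z^2 - 2*z) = z*(z - 4)*(z - 2)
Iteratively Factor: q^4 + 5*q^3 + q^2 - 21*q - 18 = (q + 3)*(q^3 + 2*q^2 - 5*q - 6) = (q - 2)*(q + 3)*(q^2 + 4*q + 3) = (q - 2)*(q + 1)*(q + 3)*(q + 3)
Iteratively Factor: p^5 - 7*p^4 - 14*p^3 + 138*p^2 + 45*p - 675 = (p - 5)*(p^4 - 2*p^3 - 24*p^2 + 18*p + 135) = (p - 5)^2*(p^3 + 3*p^2 - 9*p - 27) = (p - 5)^2*(p + 3)*(p^2 - 9) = (p - 5)^2*(p - 3)*(p + 3)*(p + 3)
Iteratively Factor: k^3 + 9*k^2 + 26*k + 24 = (k + 3)*(k^2 + 6*k + 8) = (k + 3)*(k + 4)*(k + 2)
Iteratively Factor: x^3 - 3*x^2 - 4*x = (x + 1)*(x^2 - 4*x) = x*(x + 1)*(x - 4)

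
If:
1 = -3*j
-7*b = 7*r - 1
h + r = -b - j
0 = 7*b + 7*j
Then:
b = 1/3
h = 4/21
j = -1/3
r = -4/21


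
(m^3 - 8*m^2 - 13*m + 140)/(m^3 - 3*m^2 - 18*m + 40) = (m - 7)/(m - 2)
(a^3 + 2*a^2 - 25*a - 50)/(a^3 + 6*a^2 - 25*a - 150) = (a + 2)/(a + 6)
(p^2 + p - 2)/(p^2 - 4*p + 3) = (p + 2)/(p - 3)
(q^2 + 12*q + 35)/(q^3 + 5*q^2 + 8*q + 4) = (q^2 + 12*q + 35)/(q^3 + 5*q^2 + 8*q + 4)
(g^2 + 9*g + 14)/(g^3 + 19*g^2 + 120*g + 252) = (g + 2)/(g^2 + 12*g + 36)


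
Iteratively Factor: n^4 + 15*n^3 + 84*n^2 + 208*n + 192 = (n + 4)*(n^3 + 11*n^2 + 40*n + 48) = (n + 4)^2*(n^2 + 7*n + 12) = (n + 3)*(n + 4)^2*(n + 4)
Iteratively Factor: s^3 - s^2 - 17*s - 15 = (s + 1)*(s^2 - 2*s - 15) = (s + 1)*(s + 3)*(s - 5)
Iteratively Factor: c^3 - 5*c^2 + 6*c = (c)*(c^2 - 5*c + 6) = c*(c - 3)*(c - 2)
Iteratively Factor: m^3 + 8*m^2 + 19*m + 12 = (m + 4)*(m^2 + 4*m + 3) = (m + 1)*(m + 4)*(m + 3)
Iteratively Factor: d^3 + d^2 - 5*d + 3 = (d - 1)*(d^2 + 2*d - 3) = (d - 1)*(d + 3)*(d - 1)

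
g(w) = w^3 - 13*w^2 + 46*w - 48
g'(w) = 3*w^2 - 26*w + 46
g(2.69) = 1.14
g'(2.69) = -2.23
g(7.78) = -6.08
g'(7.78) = 25.31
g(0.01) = -47.54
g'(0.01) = 45.74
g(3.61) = -4.31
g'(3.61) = -8.76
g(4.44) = -12.51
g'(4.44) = -10.30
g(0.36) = -33.08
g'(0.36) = 37.03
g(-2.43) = -250.89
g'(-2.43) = 126.89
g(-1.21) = -124.46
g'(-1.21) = 81.85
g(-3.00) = -330.00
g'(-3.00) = 151.00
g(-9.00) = -2244.00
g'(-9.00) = 523.00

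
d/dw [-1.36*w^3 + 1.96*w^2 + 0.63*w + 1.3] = -4.08*w^2 + 3.92*w + 0.63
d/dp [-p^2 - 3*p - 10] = -2*p - 3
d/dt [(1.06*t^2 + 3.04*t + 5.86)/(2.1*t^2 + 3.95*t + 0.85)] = (-2.197*t^2 - 22.81*t - 20.563)/(4.41*t^4 + 16.59*t^3 + 19.1725*t^2 + 6.715*t + 0.7225)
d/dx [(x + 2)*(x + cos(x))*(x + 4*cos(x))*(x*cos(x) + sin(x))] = -(x + 2)*(x + cos(x))*(x + 4*cos(x))*(x*sin(x) - 2*cos(x)) - (x + 2)*(x + cos(x))*(x*cos(x) + sin(x))*(4*sin(x) - 1) - (x + 2)*(x + 4*cos(x))*(x*cos(x) + sin(x))*(sin(x) - 1) + (x + cos(x))*(x + 4*cos(x))*(x*cos(x) + sin(x))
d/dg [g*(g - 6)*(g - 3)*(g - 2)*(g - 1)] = 5*g^4 - 48*g^3 + 141*g^2 - 144*g + 36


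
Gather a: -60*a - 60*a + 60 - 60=-120*a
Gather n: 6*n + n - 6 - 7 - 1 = 7*n - 14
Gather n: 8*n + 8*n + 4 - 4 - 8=16*n - 8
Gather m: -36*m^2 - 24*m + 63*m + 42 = -36*m^2 + 39*m + 42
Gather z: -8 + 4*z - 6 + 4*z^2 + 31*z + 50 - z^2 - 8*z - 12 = 3*z^2 + 27*z + 24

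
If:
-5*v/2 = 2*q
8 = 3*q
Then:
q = 8/3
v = -32/15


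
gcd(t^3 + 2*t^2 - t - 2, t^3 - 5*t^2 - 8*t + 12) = t^2 + t - 2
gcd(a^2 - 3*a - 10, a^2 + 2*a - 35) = a - 5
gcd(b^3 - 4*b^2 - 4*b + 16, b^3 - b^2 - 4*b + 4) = b^2 - 4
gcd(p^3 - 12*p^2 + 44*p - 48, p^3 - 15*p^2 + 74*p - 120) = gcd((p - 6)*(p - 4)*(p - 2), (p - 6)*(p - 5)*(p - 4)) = p^2 - 10*p + 24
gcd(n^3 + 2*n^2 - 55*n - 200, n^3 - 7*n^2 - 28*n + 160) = n^2 - 3*n - 40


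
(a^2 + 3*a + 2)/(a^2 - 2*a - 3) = (a + 2)/(a - 3)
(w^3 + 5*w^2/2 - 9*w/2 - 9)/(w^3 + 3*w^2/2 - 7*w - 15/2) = (2*w^2 - w - 6)/(2*w^2 - 3*w - 5)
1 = 1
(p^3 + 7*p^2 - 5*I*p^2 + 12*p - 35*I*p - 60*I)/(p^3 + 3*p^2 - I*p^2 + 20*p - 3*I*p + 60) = (p + 4)/(p + 4*I)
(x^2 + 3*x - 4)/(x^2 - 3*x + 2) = (x + 4)/(x - 2)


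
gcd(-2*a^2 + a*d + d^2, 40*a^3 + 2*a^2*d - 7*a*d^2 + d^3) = 2*a + d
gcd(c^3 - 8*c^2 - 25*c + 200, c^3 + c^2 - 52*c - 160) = c^2 - 3*c - 40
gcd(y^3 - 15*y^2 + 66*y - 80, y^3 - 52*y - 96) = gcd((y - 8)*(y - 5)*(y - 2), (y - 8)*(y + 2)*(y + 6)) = y - 8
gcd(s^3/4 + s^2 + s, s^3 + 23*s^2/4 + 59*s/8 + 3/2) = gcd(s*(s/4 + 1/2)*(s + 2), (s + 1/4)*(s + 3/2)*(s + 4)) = 1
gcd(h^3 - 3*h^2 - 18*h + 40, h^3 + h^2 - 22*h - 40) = h^2 - h - 20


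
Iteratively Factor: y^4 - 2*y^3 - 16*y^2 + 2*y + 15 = (y - 5)*(y^3 + 3*y^2 - y - 3) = (y - 5)*(y + 1)*(y^2 + 2*y - 3) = (y - 5)*(y - 1)*(y + 1)*(y + 3)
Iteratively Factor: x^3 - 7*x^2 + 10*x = (x - 5)*(x^2 - 2*x) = x*(x - 5)*(x - 2)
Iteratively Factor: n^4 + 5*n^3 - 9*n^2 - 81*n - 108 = (n + 3)*(n^3 + 2*n^2 - 15*n - 36) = (n + 3)^2*(n^2 - n - 12) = (n - 4)*(n + 3)^2*(n + 3)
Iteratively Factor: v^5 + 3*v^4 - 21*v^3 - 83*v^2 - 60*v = (v + 4)*(v^4 - v^3 - 17*v^2 - 15*v) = v*(v + 4)*(v^3 - v^2 - 17*v - 15) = v*(v - 5)*(v + 4)*(v^2 + 4*v + 3) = v*(v - 5)*(v + 1)*(v + 4)*(v + 3)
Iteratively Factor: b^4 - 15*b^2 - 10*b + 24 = (b + 3)*(b^3 - 3*b^2 - 6*b + 8) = (b - 4)*(b + 3)*(b^2 + b - 2) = (b - 4)*(b + 2)*(b + 3)*(b - 1)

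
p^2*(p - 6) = p^3 - 6*p^2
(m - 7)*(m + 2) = m^2 - 5*m - 14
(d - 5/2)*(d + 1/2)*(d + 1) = d^3 - d^2 - 13*d/4 - 5/4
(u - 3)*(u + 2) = u^2 - u - 6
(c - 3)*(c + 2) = c^2 - c - 6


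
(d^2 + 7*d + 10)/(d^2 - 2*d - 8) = (d + 5)/(d - 4)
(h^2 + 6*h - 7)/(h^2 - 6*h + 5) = (h + 7)/(h - 5)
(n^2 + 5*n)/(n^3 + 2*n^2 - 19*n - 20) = n/(n^2 - 3*n - 4)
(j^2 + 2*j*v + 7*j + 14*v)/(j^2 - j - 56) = (j + 2*v)/(j - 8)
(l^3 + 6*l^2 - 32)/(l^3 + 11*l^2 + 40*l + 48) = (l - 2)/(l + 3)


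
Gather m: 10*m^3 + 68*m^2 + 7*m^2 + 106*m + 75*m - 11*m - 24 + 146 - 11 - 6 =10*m^3 + 75*m^2 + 170*m + 105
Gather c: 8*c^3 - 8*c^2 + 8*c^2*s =8*c^3 + c^2*(8*s - 8)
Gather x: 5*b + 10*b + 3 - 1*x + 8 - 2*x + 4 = 15*b - 3*x + 15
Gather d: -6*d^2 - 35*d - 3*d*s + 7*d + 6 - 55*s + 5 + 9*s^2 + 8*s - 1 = -6*d^2 + d*(-3*s - 28) + 9*s^2 - 47*s + 10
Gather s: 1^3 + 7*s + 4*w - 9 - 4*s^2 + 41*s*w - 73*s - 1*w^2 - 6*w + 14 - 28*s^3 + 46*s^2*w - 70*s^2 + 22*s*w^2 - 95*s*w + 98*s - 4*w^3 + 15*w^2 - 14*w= -28*s^3 + s^2*(46*w - 74) + s*(22*w^2 - 54*w + 32) - 4*w^3 + 14*w^2 - 16*w + 6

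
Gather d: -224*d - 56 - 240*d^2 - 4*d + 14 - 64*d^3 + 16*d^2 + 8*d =-64*d^3 - 224*d^2 - 220*d - 42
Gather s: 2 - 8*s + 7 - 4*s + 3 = 12 - 12*s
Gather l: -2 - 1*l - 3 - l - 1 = -2*l - 6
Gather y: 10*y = 10*y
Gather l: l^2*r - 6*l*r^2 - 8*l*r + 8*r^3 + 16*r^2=l^2*r + l*(-6*r^2 - 8*r) + 8*r^3 + 16*r^2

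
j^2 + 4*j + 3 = (j + 1)*(j + 3)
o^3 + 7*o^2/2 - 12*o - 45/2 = (o - 3)*(o + 3/2)*(o + 5)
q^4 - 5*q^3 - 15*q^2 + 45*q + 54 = (q - 6)*(q - 3)*(q + 1)*(q + 3)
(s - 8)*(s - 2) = s^2 - 10*s + 16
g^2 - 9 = (g - 3)*(g + 3)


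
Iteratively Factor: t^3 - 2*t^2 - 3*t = (t + 1)*(t^2 - 3*t) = (t - 3)*(t + 1)*(t)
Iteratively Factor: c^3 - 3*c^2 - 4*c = (c)*(c^2 - 3*c - 4) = c*(c - 4)*(c + 1)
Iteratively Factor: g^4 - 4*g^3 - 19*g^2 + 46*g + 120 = (g - 5)*(g^3 + g^2 - 14*g - 24) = (g - 5)*(g + 3)*(g^2 - 2*g - 8) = (g - 5)*(g - 4)*(g + 3)*(g + 2)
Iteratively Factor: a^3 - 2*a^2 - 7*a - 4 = (a - 4)*(a^2 + 2*a + 1) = (a - 4)*(a + 1)*(a + 1)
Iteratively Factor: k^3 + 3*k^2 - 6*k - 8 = (k + 1)*(k^2 + 2*k - 8) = (k + 1)*(k + 4)*(k - 2)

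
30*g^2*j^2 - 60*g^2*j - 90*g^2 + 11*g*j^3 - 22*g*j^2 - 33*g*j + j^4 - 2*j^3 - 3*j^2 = (5*g + j)*(6*g + j)*(j - 3)*(j + 1)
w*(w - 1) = w^2 - w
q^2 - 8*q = q*(q - 8)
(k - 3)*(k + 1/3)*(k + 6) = k^3 + 10*k^2/3 - 17*k - 6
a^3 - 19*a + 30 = (a - 3)*(a - 2)*(a + 5)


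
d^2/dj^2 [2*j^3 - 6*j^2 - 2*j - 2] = 12*j - 12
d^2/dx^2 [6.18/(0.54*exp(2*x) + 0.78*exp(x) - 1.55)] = (6.18*(1.08*exp(x) + 0.78)*(2.16*exp(x) + 1.56)*exp(x) - (13.3488*exp(x) + 4.8204)*(0.54*exp(2*x) + 0.78*exp(x) - 1.55))*exp(x)/(0.54*exp(2*x) + 0.78*exp(x) - 1.55)^3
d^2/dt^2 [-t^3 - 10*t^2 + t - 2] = -6*t - 20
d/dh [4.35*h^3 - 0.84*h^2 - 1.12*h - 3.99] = 13.05*h^2 - 1.68*h - 1.12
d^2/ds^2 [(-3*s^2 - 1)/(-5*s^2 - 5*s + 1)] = 6*(-25*s^3 + 40*s^2 + 25*s + 11)/(125*s^6 + 375*s^5 + 300*s^4 - 25*s^3 - 60*s^2 + 15*s - 1)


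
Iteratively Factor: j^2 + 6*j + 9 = (j + 3)*(j + 3)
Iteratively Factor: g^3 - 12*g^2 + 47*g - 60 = (g - 3)*(g^2 - 9*g + 20) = (g - 5)*(g - 3)*(g - 4)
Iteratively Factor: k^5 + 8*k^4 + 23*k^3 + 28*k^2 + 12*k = (k + 2)*(k^4 + 6*k^3 + 11*k^2 + 6*k) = (k + 1)*(k + 2)*(k^3 + 5*k^2 + 6*k) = (k + 1)*(k + 2)^2*(k^2 + 3*k) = (k + 1)*(k + 2)^2*(k + 3)*(k)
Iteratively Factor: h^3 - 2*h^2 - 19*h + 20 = (h - 5)*(h^2 + 3*h - 4) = (h - 5)*(h - 1)*(h + 4)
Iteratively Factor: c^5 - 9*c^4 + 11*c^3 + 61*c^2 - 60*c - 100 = (c - 5)*(c^4 - 4*c^3 - 9*c^2 + 16*c + 20) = (c - 5)*(c - 2)*(c^3 - 2*c^2 - 13*c - 10) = (c - 5)*(c - 2)*(c + 1)*(c^2 - 3*c - 10) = (c - 5)*(c - 2)*(c + 1)*(c + 2)*(c - 5)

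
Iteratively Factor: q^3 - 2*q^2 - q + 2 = (q - 1)*(q^2 - q - 2) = (q - 1)*(q + 1)*(q - 2)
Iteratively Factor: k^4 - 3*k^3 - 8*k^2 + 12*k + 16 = (k - 4)*(k^3 + k^2 - 4*k - 4) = (k - 4)*(k + 1)*(k^2 - 4) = (k - 4)*(k + 1)*(k + 2)*(k - 2)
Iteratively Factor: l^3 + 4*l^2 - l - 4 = (l + 1)*(l^2 + 3*l - 4) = (l + 1)*(l + 4)*(l - 1)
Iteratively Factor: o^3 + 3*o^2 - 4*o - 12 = (o + 3)*(o^2 - 4) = (o - 2)*(o + 3)*(o + 2)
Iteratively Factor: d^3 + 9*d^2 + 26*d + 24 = (d + 4)*(d^2 + 5*d + 6) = (d + 2)*(d + 4)*(d + 3)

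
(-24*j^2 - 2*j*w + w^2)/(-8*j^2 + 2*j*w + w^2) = (-6*j + w)/(-2*j + w)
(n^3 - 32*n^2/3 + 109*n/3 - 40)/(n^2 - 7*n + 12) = (3*n^2 - 23*n + 40)/(3*(n - 4))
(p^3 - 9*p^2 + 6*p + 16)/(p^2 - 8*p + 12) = (p^2 - 7*p - 8)/(p - 6)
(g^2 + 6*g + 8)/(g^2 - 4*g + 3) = (g^2 + 6*g + 8)/(g^2 - 4*g + 3)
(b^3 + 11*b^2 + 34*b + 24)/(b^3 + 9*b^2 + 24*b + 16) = (b + 6)/(b + 4)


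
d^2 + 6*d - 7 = (d - 1)*(d + 7)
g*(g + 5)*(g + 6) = g^3 + 11*g^2 + 30*g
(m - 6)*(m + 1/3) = m^2 - 17*m/3 - 2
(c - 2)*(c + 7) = c^2 + 5*c - 14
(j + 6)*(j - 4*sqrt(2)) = j^2 - 4*sqrt(2)*j + 6*j - 24*sqrt(2)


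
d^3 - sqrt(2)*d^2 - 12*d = d*(d - 3*sqrt(2))*(d + 2*sqrt(2))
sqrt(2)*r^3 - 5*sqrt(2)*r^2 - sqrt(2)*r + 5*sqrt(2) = (r - 5)*(r - 1)*(sqrt(2)*r + sqrt(2))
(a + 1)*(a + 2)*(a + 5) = a^3 + 8*a^2 + 17*a + 10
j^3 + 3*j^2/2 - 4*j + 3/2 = (j - 1)*(j - 1/2)*(j + 3)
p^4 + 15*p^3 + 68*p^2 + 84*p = p*(p + 2)*(p + 6)*(p + 7)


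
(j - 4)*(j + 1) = j^2 - 3*j - 4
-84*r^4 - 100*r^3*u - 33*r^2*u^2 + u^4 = (-7*r + u)*(2*r + u)^2*(3*r + u)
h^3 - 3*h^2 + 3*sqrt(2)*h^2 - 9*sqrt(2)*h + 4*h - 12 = (h - 3)*(h + sqrt(2))*(h + 2*sqrt(2))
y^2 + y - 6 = (y - 2)*(y + 3)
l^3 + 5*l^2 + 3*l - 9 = (l - 1)*(l + 3)^2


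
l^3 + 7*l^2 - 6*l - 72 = (l - 3)*(l + 4)*(l + 6)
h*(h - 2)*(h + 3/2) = h^3 - h^2/2 - 3*h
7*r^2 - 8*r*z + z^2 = (-7*r + z)*(-r + z)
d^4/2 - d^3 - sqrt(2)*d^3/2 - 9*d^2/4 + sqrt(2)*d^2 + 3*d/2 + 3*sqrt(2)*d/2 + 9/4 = (d/2 + 1/2)*(d - 3)*(d - 3*sqrt(2)/2)*(d + sqrt(2)/2)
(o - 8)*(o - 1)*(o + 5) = o^3 - 4*o^2 - 37*o + 40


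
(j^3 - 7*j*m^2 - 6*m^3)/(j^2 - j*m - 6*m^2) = j + m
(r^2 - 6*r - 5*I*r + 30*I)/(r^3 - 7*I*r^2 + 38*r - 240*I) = (r - 6)/(r^2 - 2*I*r + 48)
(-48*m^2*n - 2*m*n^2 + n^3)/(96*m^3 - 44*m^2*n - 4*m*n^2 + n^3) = -n/(2*m - n)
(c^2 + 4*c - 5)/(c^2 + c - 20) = (c - 1)/(c - 4)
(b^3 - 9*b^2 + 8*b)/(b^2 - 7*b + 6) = b*(b - 8)/(b - 6)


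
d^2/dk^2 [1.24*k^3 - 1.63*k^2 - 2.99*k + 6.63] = 7.44*k - 3.26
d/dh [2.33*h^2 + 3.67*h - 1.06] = 4.66*h + 3.67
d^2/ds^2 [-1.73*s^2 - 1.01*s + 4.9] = -3.46000000000000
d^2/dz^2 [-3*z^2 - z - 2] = -6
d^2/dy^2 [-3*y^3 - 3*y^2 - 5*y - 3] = -18*y - 6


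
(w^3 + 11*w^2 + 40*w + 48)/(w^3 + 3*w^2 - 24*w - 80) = (w + 3)/(w - 5)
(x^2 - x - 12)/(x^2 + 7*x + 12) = (x - 4)/(x + 4)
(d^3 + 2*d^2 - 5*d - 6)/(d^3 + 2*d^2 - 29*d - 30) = (d^2 + d - 6)/(d^2 + d - 30)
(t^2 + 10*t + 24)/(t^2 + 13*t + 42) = (t + 4)/(t + 7)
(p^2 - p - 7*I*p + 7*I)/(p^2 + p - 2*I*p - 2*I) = (p^2 - p - 7*I*p + 7*I)/(p^2 + p - 2*I*p - 2*I)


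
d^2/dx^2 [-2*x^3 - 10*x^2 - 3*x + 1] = -12*x - 20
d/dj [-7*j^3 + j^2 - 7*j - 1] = -21*j^2 + 2*j - 7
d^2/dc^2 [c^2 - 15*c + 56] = 2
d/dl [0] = 0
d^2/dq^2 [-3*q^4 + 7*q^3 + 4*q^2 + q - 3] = -36*q^2 + 42*q + 8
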